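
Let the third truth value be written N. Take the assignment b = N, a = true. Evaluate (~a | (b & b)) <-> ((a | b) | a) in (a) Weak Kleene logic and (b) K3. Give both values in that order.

N; N

In Weak Kleene logic: ~a = ~true = false
b & b = N & N = N
~a | (b & b) = false | N = N
a | b = true | N = N
(a | b) | a = N | true = N
(~a | (b & b)) <-> ((a | b) | a) = N <-> N = N
In K3: ~a = ~true = false
b & b = N & N = N
~a | (b & b) = false | N = N
a | b = true | N = true
(a | b) | a = true | true = true
(~a | (b & b)) <-> ((a | b) | a) = N <-> true = N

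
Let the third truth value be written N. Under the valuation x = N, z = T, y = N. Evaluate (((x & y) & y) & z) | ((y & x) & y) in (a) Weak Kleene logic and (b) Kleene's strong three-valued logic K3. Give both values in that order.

In Weak Kleene logic: x & y = N & N = N
(x & y) & y = N & N = N
((x & y) & y) & z = N & T = N
y & x = N & N = N
(y & x) & y = N & N = N
(((x & y) & y) & z) | ((y & x) & y) = N | N = N
In Kleene's strong three-valued logic K3: x & y = N & N = N
(x & y) & y = N & N = N
((x & y) & y) & z = N & T = N
y & x = N & N = N
(y & x) & y = N & N = N
(((x & y) & y) & z) | ((y & x) & y) = N | N = N

N; N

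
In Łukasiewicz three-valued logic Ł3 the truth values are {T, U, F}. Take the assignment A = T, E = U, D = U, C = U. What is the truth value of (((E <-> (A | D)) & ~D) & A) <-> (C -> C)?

U

A | D = T | U = T
E <-> (A | D) = U <-> T = U
~D = ~U = U
(E <-> (A | D)) & ~D = U & U = U
((E <-> (A | D)) & ~D) & A = U & T = U
C -> C = U -> U = T
(((E <-> (A | D)) & ~D) & A) <-> (C -> C) = U <-> T = U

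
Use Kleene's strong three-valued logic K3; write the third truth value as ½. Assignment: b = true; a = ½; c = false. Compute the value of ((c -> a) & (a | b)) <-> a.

c -> a = false -> ½ = true  [~false | ½]
a | b = ½ | true = true
(c -> a) & (a | b) = true & true = true
((c -> a) & (a | b)) <-> a = true <-> ½ = ½

½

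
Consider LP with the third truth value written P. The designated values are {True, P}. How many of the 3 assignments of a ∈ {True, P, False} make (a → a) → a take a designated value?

2

a=True: True ✓
a=P: P ✓
a=False: False ·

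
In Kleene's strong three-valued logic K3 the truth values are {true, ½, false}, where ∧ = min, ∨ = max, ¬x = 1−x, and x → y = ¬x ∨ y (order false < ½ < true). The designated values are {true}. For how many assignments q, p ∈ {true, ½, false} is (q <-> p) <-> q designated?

2

Designated under: (q=true, p=true); (q=false, p=true).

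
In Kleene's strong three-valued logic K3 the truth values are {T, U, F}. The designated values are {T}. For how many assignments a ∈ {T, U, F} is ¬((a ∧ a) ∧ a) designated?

a=T: F ·
a=U: U ·
a=F: T ✓

1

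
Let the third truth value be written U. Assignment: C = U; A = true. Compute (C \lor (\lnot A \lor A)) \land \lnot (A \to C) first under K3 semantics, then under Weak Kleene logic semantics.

U; U

In K3: \lnot A = \lnot true = false
\lnot A \lor A = false \lor true = true
C \lor (\lnot A \lor A) = U \lor true = true
A \to C = true \to U = U
\lnot (A \to C) = \lnot U = U
(C \lor (\lnot A \lor A)) \land \lnot (A \to C) = true \land U = U
In Weak Kleene logic: \lnot A = \lnot true = false
\lnot A \lor A = false \lor true = true
C \lor (\lnot A \lor A) = U \lor true = U
A \to C = true \to U = U  [any arg is the third value ⇒ result is the third value]
\lnot (A \to C) = \lnot U = U
(C \lor (\lnot A \lor A)) \land \lnot (A \to C) = U \land U = U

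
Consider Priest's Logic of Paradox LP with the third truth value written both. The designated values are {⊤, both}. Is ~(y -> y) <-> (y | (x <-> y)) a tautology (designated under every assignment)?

Countermodel: y=⊤, x=⊤ gives ⊥, which is not designated.

No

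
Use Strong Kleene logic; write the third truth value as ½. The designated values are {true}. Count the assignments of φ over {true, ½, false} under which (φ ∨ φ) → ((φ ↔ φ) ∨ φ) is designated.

2

φ=true: true ✓
φ=½: ½ ·
φ=false: true ✓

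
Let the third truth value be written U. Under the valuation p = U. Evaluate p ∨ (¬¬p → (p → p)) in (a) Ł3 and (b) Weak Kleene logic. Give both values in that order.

True; U

In Ł3: ¬p = ¬U = U
¬¬p = ¬U = U
p → p = U → U = True  [min(1, 1−½+½)]
¬¬p → (p → p) = U → True = True
p ∨ (¬¬p → (p → p)) = U ∨ True = True
In Weak Kleene logic: ¬p = ¬U = U
¬¬p = ¬U = U
p → p = U → U = U  [any arg is the third value ⇒ result is the third value]
¬¬p → (p → p) = U → U = U
p ∨ (¬¬p → (p → p)) = U ∨ U = U
They differ because Ł3 and Weak Kleene logic treat U differently under the binary connectives.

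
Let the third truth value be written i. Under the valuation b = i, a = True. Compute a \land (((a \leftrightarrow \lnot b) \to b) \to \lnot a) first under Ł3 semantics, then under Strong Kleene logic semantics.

In Ł3: \lnot b = \lnot i = i
a \leftrightarrow \lnot b = True \leftrightarrow i = i  [1 − |1−½|]
(a \leftrightarrow \lnot b) \to b = i \to i = True
\lnot a = \lnot True = False
((a \leftrightarrow \lnot b) \to b) \to \lnot a = True \to False = False
a \land (((a \leftrightarrow \lnot b) \to b) \to \lnot a) = True \land False = False
In Strong Kleene logic: \lnot b = \lnot i = i
a \leftrightarrow \lnot b = True \leftrightarrow i = i
(a \leftrightarrow \lnot b) \to b = i \to i = i
\lnot a = \lnot True = False
((a \leftrightarrow \lnot b) \to b) \to \lnot a = i \to False = i
a \land (((a \leftrightarrow \lnot b) \to b) \to \lnot a) = True \land i = i
They differ because Ł3 and Strong Kleene logic treat i differently under implication.

False; i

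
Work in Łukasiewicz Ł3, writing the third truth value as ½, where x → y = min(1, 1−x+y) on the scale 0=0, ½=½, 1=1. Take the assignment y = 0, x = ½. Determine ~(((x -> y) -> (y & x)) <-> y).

x -> y = ½ -> 0 = ½  [min(1, 1−½+0)]
y & x = 0 & ½ = 0
(x -> y) -> (y & x) = ½ -> 0 = ½
((x -> y) -> (y & x)) <-> y = ½ <-> 0 = ½
~(((x -> y) -> (y & x)) <-> y) = ~½ = ½

½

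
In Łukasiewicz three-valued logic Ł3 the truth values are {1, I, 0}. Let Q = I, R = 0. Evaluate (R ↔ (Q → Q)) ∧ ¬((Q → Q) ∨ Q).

Q → Q = I → I = 1
R ↔ (Q → Q) = 0 ↔ 1 = 0
Q → Q = I → I = 1
(Q → Q) ∨ Q = 1 ∨ I = 1
¬((Q → Q) ∨ Q) = ¬1 = 0
(R ↔ (Q → Q)) ∧ ¬((Q → Q) ∨ Q) = 0 ∧ 0 = 0

0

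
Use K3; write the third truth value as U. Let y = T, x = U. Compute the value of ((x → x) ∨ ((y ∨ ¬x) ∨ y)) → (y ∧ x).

x → x = U → U = U  [¬U ∨ U]
¬x = ¬U = U
y ∨ ¬x = T ∨ U = T
(y ∨ ¬x) ∨ y = T ∨ T = T
(x → x) ∨ ((y ∨ ¬x) ∨ y) = U ∨ T = T
y ∧ x = T ∧ U = U
((x → x) ∨ ((y ∨ ¬x) ∨ y)) → (y ∧ x) = T → U = U

U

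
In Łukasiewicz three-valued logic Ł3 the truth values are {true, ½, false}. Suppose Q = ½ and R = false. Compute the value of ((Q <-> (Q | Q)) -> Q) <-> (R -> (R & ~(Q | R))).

Q | Q = ½ | ½ = ½
Q <-> (Q | Q) = ½ <-> ½ = true  [1 − |½−½|]
(Q <-> (Q | Q)) -> Q = true -> ½ = ½
Q | R = ½ | false = ½
~(Q | R) = ~½ = ½
R & ~(Q | R) = false & ½ = false
R -> (R & ~(Q | R)) = false -> false = true
((Q <-> (Q | Q)) -> Q) <-> (R -> (R & ~(Q | R))) = ½ <-> true = ½

½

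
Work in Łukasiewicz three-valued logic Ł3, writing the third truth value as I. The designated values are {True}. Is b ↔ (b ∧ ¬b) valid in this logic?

Countermodel: b=True gives False, which is not designated.

No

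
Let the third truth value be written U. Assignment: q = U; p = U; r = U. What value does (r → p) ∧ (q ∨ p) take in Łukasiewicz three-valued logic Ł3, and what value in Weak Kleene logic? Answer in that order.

U; U

In Łukasiewicz three-valued logic Ł3: r → p = U → U = True  [min(1, 1−½+½)]
q ∨ p = U ∨ U = U
(r → p) ∧ (q ∨ p) = True ∧ U = U
In Weak Kleene logic: r → p = U → U = U  [any arg is the third value ⇒ result is the third value]
q ∨ p = U ∨ U = U
(r → p) ∧ (q ∨ p) = U ∧ U = U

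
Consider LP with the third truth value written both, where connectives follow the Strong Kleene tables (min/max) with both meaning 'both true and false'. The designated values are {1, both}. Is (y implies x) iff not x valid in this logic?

Countermodel: y=1, x=1 gives 0, which is not designated.

No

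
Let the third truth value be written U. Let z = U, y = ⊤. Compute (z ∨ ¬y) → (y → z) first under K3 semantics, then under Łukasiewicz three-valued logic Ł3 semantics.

In K3: ¬y = ¬⊤ = ⊥
z ∨ ¬y = U ∨ ⊥ = U
y → z = ⊤ → U = U  [¬⊤ ∨ U]
(z ∨ ¬y) → (y → z) = U → U = U
In Łukasiewicz three-valued logic Ł3: ¬y = ¬⊤ = ⊥
z ∨ ¬y = U ∨ ⊥ = U
y → z = ⊤ → U = U  [min(1, 1−1+½)]
(z ∨ ¬y) → (y → z) = U → U = ⊤
They differ because K3 and Łukasiewicz three-valued logic Ł3 treat U differently under implication.

U; ⊤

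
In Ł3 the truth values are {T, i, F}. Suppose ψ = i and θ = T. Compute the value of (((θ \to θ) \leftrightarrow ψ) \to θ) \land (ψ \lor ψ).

θ \to θ = T \to T = T
(θ \to θ) \leftrightarrow ψ = T \leftrightarrow i = i
((θ \to θ) \leftrightarrow ψ) \to θ = i \to T = T
ψ \lor ψ = i \lor i = i
(((θ \to θ) \leftrightarrow ψ) \to θ) \land (ψ \lor ψ) = T \land i = i

i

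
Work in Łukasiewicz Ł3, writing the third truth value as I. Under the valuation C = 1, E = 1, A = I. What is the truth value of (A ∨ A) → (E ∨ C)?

A ∨ A = I ∨ I = I
E ∨ C = 1 ∨ 1 = 1
(A ∨ A) → (E ∨ C) = I → 1 = 1  [min(1, 1−½+1)]

1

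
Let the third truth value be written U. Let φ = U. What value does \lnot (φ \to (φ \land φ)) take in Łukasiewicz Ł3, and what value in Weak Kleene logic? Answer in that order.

In Łukasiewicz Ł3: φ \land φ = U \land U = U
φ \to (φ \land φ) = U \to U = 1
\lnot (φ \to (φ \land φ)) = \lnot 1 = 0
In Weak Kleene logic: φ \land φ = U \land U = U
φ \to (φ \land φ) = U \to U = U
\lnot (φ \to (φ \land φ)) = \lnot U = U
They differ because Łukasiewicz Ł3 and Weak Kleene logic treat U differently under the binary connectives.

0; U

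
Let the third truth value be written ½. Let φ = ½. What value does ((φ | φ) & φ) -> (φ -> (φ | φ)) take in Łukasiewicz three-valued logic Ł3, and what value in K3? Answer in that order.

True; ½

In Łukasiewicz three-valued logic Ł3: φ | φ = ½ | ½ = ½
(φ | φ) & φ = ½ & ½ = ½
φ | φ = ½ | ½ = ½
φ -> (φ | φ) = ½ -> ½ = True
((φ | φ) & φ) -> (φ -> (φ | φ)) = ½ -> True = True
In K3: φ | φ = ½ | ½ = ½
(φ | φ) & φ = ½ & ½ = ½
φ | φ = ½ | ½ = ½
φ -> (φ | φ) = ½ -> ½ = ½
((φ | φ) & φ) -> (φ -> (φ | φ)) = ½ -> ½ = ½
They differ because Łukasiewicz three-valued logic Ł3 and K3 treat ½ differently under implication.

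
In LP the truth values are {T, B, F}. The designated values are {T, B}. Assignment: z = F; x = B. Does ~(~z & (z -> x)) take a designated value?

No

~z = ~F = T
z -> x = F -> B = T  [~F | B]
~z & (z -> x) = T & T = T
~(~z & (z -> x)) = ~T = F
F ∉ {T, B}.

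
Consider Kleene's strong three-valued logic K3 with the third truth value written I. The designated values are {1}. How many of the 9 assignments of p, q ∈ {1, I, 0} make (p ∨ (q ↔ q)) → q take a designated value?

3

Designated under: (p=1, q=1); (p=I, q=1); (p=0, q=1).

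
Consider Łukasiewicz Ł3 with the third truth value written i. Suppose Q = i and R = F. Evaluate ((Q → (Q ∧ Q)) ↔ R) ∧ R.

F

Q ∧ Q = i ∧ i = i
Q → (Q ∧ Q) = i → i = T  [min(1, 1−½+½)]
(Q → (Q ∧ Q)) ↔ R = T ↔ F = F
((Q → (Q ∧ Q)) ↔ R) ∧ R = F ∧ F = F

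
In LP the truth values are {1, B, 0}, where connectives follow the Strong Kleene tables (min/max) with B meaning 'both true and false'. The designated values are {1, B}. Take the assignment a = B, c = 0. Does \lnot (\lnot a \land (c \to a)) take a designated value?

Yes

\lnot a = \lnot B = B
c \to a = 0 \to B = 1  [\lnot 0 \lor B]
\lnot a \land (c \to a) = B \land 1 = B
\lnot (\lnot a \land (c \to a)) = \lnot B = B
B ∈ {1, B}.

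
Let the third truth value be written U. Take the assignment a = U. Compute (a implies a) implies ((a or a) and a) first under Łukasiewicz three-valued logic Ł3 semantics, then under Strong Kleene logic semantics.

In Łukasiewicz three-valued logic Ł3: a implies a = U implies U = true
a or a = U or U = U
(a or a) and a = U and U = U
(a implies a) implies ((a or a) and a) = true implies U = U
In Strong Kleene logic: a implies a = U implies U = U
a or a = U or U = U
(a or a) and a = U and U = U
(a implies a) implies ((a or a) and a) = U implies U = U

U; U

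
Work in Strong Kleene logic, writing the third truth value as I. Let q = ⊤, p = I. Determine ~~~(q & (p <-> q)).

p <-> q = I <-> ⊤ = I
q & (p <-> q) = ⊤ & I = I
~(q & (p <-> q)) = ~I = I
~~(q & (p <-> q)) = ~I = I
~~~(q & (p <-> q)) = ~I = I

I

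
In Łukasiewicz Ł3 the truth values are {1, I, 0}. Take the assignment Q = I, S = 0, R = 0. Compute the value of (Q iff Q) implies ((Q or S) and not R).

I

Q iff Q = I iff I = 1  [1 − |½−½|]
Q or S = I or 0 = I
not R = not 0 = 1
(Q or S) and not R = I and 1 = I
(Q iff Q) implies ((Q or S) and not R) = 1 implies I = I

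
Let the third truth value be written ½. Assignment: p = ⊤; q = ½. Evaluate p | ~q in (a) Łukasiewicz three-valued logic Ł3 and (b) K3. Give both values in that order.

⊤; ⊤

In Łukasiewicz three-valued logic Ł3: ~q = ~½ = ½
p | ~q = ⊤ | ½ = ⊤
In K3: ~q = ~½ = ½
p | ~q = ⊤ | ½ = ⊤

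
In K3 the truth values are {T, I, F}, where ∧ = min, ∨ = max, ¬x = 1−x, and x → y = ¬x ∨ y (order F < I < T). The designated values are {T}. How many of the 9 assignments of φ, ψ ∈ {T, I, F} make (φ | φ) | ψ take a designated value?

Of the 9 assignments, 5 give a value in {T}.

5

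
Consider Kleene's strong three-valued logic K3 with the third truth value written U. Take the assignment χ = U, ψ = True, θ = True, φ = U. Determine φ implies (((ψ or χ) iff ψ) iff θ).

ψ or χ = True or U = True
(ψ or χ) iff ψ = True iff True = True
((ψ or χ) iff ψ) iff θ = True iff True = True
φ implies (((ψ or χ) iff ψ) iff θ) = U implies True = True

True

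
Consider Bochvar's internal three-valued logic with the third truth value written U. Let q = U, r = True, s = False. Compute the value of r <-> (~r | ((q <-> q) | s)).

U

~r = ~True = False
q <-> q = U <-> U = U
(q <-> q) | s = U | False = U
~r | ((q <-> q) | s) = False | U = U
r <-> (~r | ((q <-> q) | s)) = True <-> U = U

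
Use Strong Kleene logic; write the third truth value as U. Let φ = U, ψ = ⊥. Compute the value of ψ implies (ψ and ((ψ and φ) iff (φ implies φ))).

ψ and φ = ⊥ and U = ⊥
φ implies φ = U implies U = U
(ψ and φ) iff (φ implies φ) = ⊥ iff U = U
ψ and ((ψ and φ) iff (φ implies φ)) = ⊥ and U = ⊥
ψ implies (ψ and ((ψ and φ) iff (φ implies φ))) = ⊥ implies ⊥ = ⊤

⊤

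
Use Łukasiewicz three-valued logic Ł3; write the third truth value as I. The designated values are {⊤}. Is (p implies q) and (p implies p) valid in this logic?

Countermodel: p=⊤, q=I gives I, which is not designated.

No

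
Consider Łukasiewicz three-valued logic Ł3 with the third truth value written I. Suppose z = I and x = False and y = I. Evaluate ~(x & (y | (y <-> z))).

y <-> z = I <-> I = True
y | (y <-> z) = I | True = True
x & (y | (y <-> z)) = False & True = False
~(x & (y | (y <-> z))) = ~False = True

True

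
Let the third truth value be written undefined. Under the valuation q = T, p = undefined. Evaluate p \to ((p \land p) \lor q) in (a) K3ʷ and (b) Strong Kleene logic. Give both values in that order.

In K3ʷ: p \land p = undefined \land undefined = undefined
(p \land p) \lor q = undefined \lor T = undefined
p \to ((p \land p) \lor q) = undefined \to undefined = undefined
In Strong Kleene logic: p \land p = undefined \land undefined = undefined
(p \land p) \lor q = undefined \lor T = T
p \to ((p \land p) \lor q) = undefined \to T = T  [\lnot undefined \lor T]
They differ because K3ʷ and Strong Kleene logic treat undefined differently under the binary connectives.

undefined; T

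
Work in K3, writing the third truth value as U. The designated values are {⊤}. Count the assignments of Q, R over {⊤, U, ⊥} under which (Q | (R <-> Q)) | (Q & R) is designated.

Designated under: (Q=⊤, R=⊤); (Q=⊤, R=U); (Q=⊤, R=⊥); (Q=⊥, R=⊥).

4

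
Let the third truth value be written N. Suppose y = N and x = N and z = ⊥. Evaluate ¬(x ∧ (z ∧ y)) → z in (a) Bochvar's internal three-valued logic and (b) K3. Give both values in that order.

In Bochvar's internal three-valued logic: z ∧ y = ⊥ ∧ N = N
x ∧ (z ∧ y) = N ∧ N = N
¬(x ∧ (z ∧ y)) = ¬N = N
¬(x ∧ (z ∧ y)) → z = N → ⊥ = N  [any arg is the third value ⇒ result is the third value]
In K3: z ∧ y = ⊥ ∧ N = ⊥
x ∧ (z ∧ y) = N ∧ ⊥ = ⊥
¬(x ∧ (z ∧ y)) = ¬⊥ = ⊤
¬(x ∧ (z ∧ y)) → z = ⊤ → ⊥ = ⊥
They differ because Bochvar's internal three-valued logic and K3 treat N differently under the binary connectives.

N; ⊥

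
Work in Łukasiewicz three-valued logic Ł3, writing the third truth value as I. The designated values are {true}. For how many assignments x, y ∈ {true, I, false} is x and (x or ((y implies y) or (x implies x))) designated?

3

Designated under: (x=true, y=true); (x=true, y=I); (x=true, y=false).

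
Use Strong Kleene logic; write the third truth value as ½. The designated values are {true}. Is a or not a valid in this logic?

No

Countermodel: a=½ gives ½, which is not designated.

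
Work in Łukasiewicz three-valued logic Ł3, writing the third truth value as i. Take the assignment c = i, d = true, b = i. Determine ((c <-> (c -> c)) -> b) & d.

c -> c = i -> i = true
c <-> (c -> c) = i <-> true = i
(c <-> (c -> c)) -> b = i -> i = true
((c <-> (c -> c)) -> b) & d = true & true = true

true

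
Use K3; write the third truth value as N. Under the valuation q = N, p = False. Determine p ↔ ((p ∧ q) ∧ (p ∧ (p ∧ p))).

True

p ∧ q = False ∧ N = False
p ∧ p = False ∧ False = False
p ∧ (p ∧ p) = False ∧ False = False
(p ∧ q) ∧ (p ∧ (p ∧ p)) = False ∧ False = False
p ↔ ((p ∧ q) ∧ (p ∧ (p ∧ p))) = False ↔ False = True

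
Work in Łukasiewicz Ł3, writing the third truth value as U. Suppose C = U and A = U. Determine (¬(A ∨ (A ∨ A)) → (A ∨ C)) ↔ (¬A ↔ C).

A ∨ A = U ∨ U = U
A ∨ (A ∨ A) = U ∨ U = U
¬(A ∨ (A ∨ A)) = ¬U = U
A ∨ C = U ∨ U = U
¬(A ∨ (A ∨ A)) → (A ∨ C) = U → U = 1  [min(1, 1−½+½)]
¬A = ¬U = U
¬A ↔ C = U ↔ U = 1
(¬(A ∨ (A ∨ A)) → (A ∨ C)) ↔ (¬A ↔ C) = 1 ↔ 1 = 1

1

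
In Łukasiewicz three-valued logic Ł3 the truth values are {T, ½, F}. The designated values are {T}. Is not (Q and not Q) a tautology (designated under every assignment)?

No

Countermodel: Q=½ gives ½, which is not designated.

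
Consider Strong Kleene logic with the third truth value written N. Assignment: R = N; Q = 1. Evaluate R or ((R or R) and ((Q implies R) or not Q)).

R or R = N or N = N
Q implies R = 1 implies N = N
not Q = not 1 = 0
(Q implies R) or not Q = N or 0 = N
(R or R) and ((Q implies R) or not Q) = N and N = N
R or ((R or R) and ((Q implies R) or not Q)) = N or N = N

N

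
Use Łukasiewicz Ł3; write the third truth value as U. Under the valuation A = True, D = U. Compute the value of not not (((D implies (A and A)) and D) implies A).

A and A = True and True = True
D implies (A and A) = U implies True = True  [min(1, 1−½+1)]
(D implies (A and A)) and D = True and U = U
((D implies (A and A)) and D) implies A = U implies True = True
not (((D implies (A and A)) and D) implies A) = not True = False
not not (((D implies (A and A)) and D) implies A) = not False = True

True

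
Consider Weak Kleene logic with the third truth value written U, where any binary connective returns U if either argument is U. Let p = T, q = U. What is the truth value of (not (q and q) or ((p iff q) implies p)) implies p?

U

q and q = U and U = U
not (q and q) = not U = U
p iff q = T iff U = U
(p iff q) implies p = U implies T = U
not (q and q) or ((p iff q) implies p) = U or U = U
(not (q and q) or ((p iff q) implies p)) implies p = U implies T = U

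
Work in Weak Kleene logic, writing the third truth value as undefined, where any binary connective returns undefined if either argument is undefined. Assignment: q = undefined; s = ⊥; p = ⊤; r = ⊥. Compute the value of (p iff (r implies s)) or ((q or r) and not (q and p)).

undefined

r implies s = ⊥ implies ⊥ = ⊤
p iff (r implies s) = ⊤ iff ⊤ = ⊤
q or r = undefined or ⊥ = undefined
q and p = undefined and ⊤ = undefined
not (q and p) = not undefined = undefined
(q or r) and not (q and p) = undefined and undefined = undefined
(p iff (r implies s)) or ((q or r) and not (q and p)) = ⊤ or undefined = undefined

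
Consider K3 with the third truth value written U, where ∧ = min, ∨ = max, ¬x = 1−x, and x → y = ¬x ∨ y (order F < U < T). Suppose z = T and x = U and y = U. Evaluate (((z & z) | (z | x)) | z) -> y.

U

z & z = T & T = T
z | x = T | U = T
(z & z) | (z | x) = T | T = T
((z & z) | (z | x)) | z = T | T = T
(((z & z) | (z | x)) | z) -> y = T -> U = U  [~T | U]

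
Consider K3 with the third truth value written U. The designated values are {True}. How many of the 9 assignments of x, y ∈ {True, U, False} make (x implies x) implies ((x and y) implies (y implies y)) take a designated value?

7

Of the 9 assignments, 7 give a value in {True}.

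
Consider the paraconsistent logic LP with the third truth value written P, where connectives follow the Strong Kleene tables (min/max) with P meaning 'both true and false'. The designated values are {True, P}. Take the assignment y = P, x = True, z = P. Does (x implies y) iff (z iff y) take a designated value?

x implies y = True implies P = P  [not True or P]
z iff y = P iff P = P
(x implies y) iff (z iff y) = P iff P = P
P ∈ {True, P}.

Yes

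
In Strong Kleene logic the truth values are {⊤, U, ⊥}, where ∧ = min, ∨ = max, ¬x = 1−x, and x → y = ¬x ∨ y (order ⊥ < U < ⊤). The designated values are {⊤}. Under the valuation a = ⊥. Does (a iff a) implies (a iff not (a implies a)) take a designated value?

Yes

a iff a = ⊥ iff ⊥ = ⊤
a implies a = ⊥ implies ⊥ = ⊤
not (a implies a) = not ⊤ = ⊥
a iff not (a implies a) = ⊥ iff ⊥ = ⊤
(a iff a) implies (a iff not (a implies a)) = ⊤ implies ⊤ = ⊤
⊤ ∈ {⊤}.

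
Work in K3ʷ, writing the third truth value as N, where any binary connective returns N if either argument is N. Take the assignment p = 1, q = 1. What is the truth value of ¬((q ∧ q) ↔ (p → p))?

q ∧ q = 1 ∧ 1 = 1
p → p = 1 → 1 = 1
(q ∧ q) ↔ (p → p) = 1 ↔ 1 = 1
¬((q ∧ q) ↔ (p → p)) = ¬1 = 0

0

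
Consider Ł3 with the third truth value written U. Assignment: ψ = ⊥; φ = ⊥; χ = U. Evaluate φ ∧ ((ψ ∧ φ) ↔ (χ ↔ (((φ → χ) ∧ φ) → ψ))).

ψ ∧ φ = ⊥ ∧ ⊥ = ⊥
φ → χ = ⊥ → U = ⊤
(φ → χ) ∧ φ = ⊤ ∧ ⊥ = ⊥
((φ → χ) ∧ φ) → ψ = ⊥ → ⊥ = ⊤
χ ↔ (((φ → χ) ∧ φ) → ψ) = U ↔ ⊤ = U
(ψ ∧ φ) ↔ (χ ↔ (((φ → χ) ∧ φ) → ψ)) = ⊥ ↔ U = U
φ ∧ ((ψ ∧ φ) ↔ (χ ↔ (((φ → χ) ∧ φ) → ψ))) = ⊥ ∧ U = ⊥

⊥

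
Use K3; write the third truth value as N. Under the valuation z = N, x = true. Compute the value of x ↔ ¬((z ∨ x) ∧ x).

z ∨ x = N ∨ true = true
(z ∨ x) ∧ x = true ∧ true = true
¬((z ∨ x) ∧ x) = ¬true = false
x ↔ ¬((z ∨ x) ∧ x) = true ↔ false = false

false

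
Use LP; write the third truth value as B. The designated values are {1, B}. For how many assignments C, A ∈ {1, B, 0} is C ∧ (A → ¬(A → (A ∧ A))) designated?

Designated under: (C=1, A=B); (C=1, A=0); (C=B, A=B); (C=B, A=0).

4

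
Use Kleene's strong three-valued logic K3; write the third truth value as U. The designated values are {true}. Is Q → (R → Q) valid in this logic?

No

Countermodel: Q=U, R=true gives U, which is not designated.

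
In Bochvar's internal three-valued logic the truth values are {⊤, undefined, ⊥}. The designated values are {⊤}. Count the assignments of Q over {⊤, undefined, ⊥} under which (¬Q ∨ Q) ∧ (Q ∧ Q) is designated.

Q=⊤: ⊤ ✓
Q=undefined: undefined ·
Q=⊥: ⊥ ·

1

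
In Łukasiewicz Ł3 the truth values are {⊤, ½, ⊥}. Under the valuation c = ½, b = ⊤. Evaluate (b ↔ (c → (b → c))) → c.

½

b → c = ⊤ → ½ = ½  [min(1, 1−1+½)]
c → (b → c) = ½ → ½ = ⊤
b ↔ (c → (b → c)) = ⊤ ↔ ⊤ = ⊤
(b ↔ (c → (b → c))) → c = ⊤ → ½ = ½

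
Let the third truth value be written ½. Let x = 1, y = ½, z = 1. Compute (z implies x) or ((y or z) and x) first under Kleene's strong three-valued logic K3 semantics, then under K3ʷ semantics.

1; ½

In Kleene's strong three-valued logic K3: z implies x = 1 implies 1 = 1
y or z = ½ or 1 = 1
(y or z) and x = 1 and 1 = 1
(z implies x) or ((y or z) and x) = 1 or 1 = 1
In K3ʷ: z implies x = 1 implies 1 = 1
y or z = ½ or 1 = ½
(y or z) and x = ½ and 1 = ½
(z implies x) or ((y or z) and x) = 1 or ½ = ½
They differ because Kleene's strong three-valued logic K3 and K3ʷ treat ½ differently under the binary connectives.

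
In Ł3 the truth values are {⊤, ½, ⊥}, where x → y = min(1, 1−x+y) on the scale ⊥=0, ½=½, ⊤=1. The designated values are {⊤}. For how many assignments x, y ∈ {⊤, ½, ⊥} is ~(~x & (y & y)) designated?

Of the 9 assignments, 5 give a value in {⊤}.

5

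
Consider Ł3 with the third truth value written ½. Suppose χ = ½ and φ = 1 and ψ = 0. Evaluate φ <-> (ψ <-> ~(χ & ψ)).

0

χ & ψ = ½ & 0 = 0
~(χ & ψ) = ~0 = 1
ψ <-> ~(χ & ψ) = 0 <-> 1 = 0
φ <-> (ψ <-> ~(χ & ψ)) = 1 <-> 0 = 0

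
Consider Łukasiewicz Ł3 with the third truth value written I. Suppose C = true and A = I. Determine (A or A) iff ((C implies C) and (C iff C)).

I

A or A = I or I = I
C implies C = true implies true = true
C iff C = true iff true = true
(C implies C) and (C iff C) = true and true = true
(A or A) iff ((C implies C) and (C iff C)) = I iff true = I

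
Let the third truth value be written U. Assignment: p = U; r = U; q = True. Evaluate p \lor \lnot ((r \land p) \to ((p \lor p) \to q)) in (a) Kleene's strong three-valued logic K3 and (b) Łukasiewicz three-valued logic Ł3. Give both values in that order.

In Kleene's strong three-valued logic K3: r \land p = U \land U = U
p \lor p = U \lor U = U
(p \lor p) \to q = U \to True = True  [\lnot U \lor True]
(r \land p) \to ((p \lor p) \to q) = U \to True = True
\lnot ((r \land p) \to ((p \lor p) \to q)) = \lnot True = False
p \lor \lnot ((r \land p) \to ((p \lor p) \to q)) = U \lor False = U
In Łukasiewicz three-valued logic Ł3: r \land p = U \land U = U
p \lor p = U \lor U = U
(p \lor p) \to q = U \to True = True  [min(1, 1−½+1)]
(r \land p) \to ((p \lor p) \to q) = U \to True = True
\lnot ((r \land p) \to ((p \lor p) \to q)) = \lnot True = False
p \lor \lnot ((r \land p) \to ((p \lor p) \to q)) = U \lor False = U

U; U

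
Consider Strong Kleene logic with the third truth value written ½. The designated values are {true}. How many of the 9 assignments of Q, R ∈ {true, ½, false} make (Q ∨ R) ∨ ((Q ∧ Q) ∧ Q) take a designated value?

5

Of the 9 assignments, 5 give a value in {true}.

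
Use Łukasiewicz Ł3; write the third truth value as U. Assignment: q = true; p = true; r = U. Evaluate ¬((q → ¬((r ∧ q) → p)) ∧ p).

r ∧ q = U ∧ true = U
(r ∧ q) → p = U → true = true
¬((r ∧ q) → p) = ¬true = false
q → ¬((r ∧ q) → p) = true → false = false
(q → ¬((r ∧ q) → p)) ∧ p = false ∧ true = false
¬((q → ¬((r ∧ q) → p)) ∧ p) = ¬false = true

true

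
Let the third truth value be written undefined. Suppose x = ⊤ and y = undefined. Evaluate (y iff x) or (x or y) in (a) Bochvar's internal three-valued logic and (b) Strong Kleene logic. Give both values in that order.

In Bochvar's internal three-valued logic: y iff x = undefined iff ⊤ = undefined
x or y = ⊤ or undefined = undefined
(y iff x) or (x or y) = undefined or undefined = undefined
In Strong Kleene logic: y iff x = undefined iff ⊤ = undefined
x or y = ⊤ or undefined = ⊤
(y iff x) or (x or y) = undefined or ⊤ = ⊤
They differ because Bochvar's internal three-valued logic and Strong Kleene logic treat undefined differently under the binary connectives.

undefined; ⊤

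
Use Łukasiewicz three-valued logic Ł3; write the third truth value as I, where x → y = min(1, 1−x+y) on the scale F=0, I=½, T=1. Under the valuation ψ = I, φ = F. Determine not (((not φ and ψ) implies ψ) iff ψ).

not φ = not F = T
not φ and ψ = T and I = I
(not φ and ψ) implies ψ = I implies I = T
((not φ and ψ) implies ψ) iff ψ = T iff I = I
not (((not φ and ψ) implies ψ) iff ψ) = not I = I

I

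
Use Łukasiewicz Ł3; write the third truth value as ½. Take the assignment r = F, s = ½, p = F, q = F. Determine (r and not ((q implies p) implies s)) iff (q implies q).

q implies p = F implies F = T
(q implies p) implies s = T implies ½ = ½  [min(1, 1−1+½)]
not ((q implies p) implies s) = not ½ = ½
r and not ((q implies p) implies s) = F and ½ = F
q implies q = F implies F = T
(r and not ((q implies p) implies s)) iff (q implies q) = F iff T = F

F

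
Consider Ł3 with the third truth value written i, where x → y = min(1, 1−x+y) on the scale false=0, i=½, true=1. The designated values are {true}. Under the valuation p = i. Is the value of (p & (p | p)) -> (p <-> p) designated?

p | p = i | i = i
p & (p | p) = i & i = i
p <-> p = i <-> i = true  [1 − |½−½|]
(p & (p | p)) -> (p <-> p) = i -> true = true
true ∈ {true}.

Yes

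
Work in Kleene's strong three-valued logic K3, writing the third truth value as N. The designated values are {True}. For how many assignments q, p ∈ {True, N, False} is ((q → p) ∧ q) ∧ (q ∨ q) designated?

Designated under: (q=True, p=True).

1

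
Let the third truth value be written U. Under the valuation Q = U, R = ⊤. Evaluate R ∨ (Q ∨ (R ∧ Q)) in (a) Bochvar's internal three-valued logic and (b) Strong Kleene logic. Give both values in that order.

U; ⊤

In Bochvar's internal three-valued logic: R ∧ Q = ⊤ ∧ U = U
Q ∨ (R ∧ Q) = U ∨ U = U
R ∨ (Q ∨ (R ∧ Q)) = ⊤ ∨ U = U
In Strong Kleene logic: R ∧ Q = ⊤ ∧ U = U
Q ∨ (R ∧ Q) = U ∨ U = U
R ∨ (Q ∨ (R ∧ Q)) = ⊤ ∨ U = ⊤
They differ because Bochvar's internal three-valued logic and Strong Kleene logic treat U differently under the binary connectives.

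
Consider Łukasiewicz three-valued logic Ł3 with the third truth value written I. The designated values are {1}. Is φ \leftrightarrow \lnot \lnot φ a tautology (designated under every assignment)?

Yes

Every assignment of φ over {1, I, 0} gives a value in {1}.
In particular, with φ=I: φ \leftrightarrow \lnot \lnot φ = 1.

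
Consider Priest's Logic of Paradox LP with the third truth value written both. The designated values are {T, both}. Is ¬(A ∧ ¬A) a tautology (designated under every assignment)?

Yes

Every assignment of A over {T, both, F} gives a value in {T, both}.
In particular, with A=both: ¬(A ∧ ¬A) = both.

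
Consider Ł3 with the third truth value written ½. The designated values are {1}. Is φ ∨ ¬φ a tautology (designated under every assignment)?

Countermodel: φ=½ gives ½, which is not designated.

No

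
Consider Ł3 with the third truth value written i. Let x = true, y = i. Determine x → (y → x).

true

y → x = i → true = true  [min(1, 1−½+1)]
x → (y → x) = true → true = true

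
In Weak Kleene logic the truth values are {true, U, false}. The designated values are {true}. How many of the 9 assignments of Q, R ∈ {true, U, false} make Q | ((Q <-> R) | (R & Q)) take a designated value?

3

Designated under: (Q=true, R=true); (Q=true, R=false); (Q=false, R=false).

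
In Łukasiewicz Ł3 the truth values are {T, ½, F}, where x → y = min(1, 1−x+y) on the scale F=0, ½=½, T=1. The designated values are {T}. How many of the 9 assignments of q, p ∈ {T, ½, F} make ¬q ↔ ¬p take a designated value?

3

Designated under: (q=T, p=T); (q=½, p=½); (q=F, p=F).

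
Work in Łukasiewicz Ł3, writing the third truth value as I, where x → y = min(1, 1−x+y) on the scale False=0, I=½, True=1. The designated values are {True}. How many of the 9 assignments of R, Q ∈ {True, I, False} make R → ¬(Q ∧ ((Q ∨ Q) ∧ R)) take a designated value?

7

Of the 9 assignments, 7 give a value in {True}.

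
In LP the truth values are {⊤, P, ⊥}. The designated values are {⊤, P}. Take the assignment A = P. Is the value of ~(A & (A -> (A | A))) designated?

A | A = P | P = P
A -> (A | A) = P -> P = P  [~P | P]
A & (A -> (A | A)) = P & P = P
~(A & (A -> (A | A))) = ~P = P
P ∈ {⊤, P}.

Yes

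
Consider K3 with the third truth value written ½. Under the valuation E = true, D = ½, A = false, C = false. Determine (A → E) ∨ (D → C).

true

A → E = false → true = true
D → C = ½ → false = ½
(A → E) ∨ (D → C) = true ∨ ½ = true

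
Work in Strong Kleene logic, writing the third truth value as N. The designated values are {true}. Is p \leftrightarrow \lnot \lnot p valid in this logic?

No

Countermodel: p=N gives N, which is not designated.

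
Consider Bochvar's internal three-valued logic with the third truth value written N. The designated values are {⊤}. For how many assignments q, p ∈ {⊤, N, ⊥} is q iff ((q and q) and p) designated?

3

Designated under: (q=⊤, p=⊤); (q=⊥, p=⊤); (q=⊥, p=⊥).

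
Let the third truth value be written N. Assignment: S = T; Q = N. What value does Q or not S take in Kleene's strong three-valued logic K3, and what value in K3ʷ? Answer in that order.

In Kleene's strong three-valued logic K3: not S = not T = F
Q or not S = N or F = N
In K3ʷ: not S = not T = F
Q or not S = N or F = N

N; N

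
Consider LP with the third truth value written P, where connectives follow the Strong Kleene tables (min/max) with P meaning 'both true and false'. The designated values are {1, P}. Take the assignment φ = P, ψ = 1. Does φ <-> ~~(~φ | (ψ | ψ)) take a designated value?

~φ = ~P = P
ψ | ψ = 1 | 1 = 1
~φ | (ψ | ψ) = P | 1 = 1
~(~φ | (ψ | ψ)) = ~1 = 0
~~(~φ | (ψ | ψ)) = ~0 = 1
φ <-> ~~(~φ | (ψ | ψ)) = P <-> 1 = P
P ∈ {1, P}.

Yes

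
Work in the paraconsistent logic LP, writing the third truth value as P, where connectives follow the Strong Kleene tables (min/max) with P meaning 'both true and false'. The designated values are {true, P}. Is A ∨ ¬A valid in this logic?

Yes

Every assignment of A over {true, P, false} gives a value in {true, P}.
In particular, with A=P: A ∨ ¬A = P.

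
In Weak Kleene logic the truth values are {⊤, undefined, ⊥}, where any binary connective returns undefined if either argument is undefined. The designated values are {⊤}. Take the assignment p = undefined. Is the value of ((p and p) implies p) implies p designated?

No

p and p = undefined and undefined = undefined
(p and p) implies p = undefined implies undefined = undefined  [any arg is the third value ⇒ result is the third value]
((p and p) implies p) implies p = undefined implies undefined = undefined
undefined ∉ {⊤}.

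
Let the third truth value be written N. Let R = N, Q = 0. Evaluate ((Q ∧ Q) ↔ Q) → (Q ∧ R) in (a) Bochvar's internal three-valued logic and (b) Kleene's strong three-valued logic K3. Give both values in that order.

In Bochvar's internal three-valued logic: Q ∧ Q = 0 ∧ 0 = 0
(Q ∧ Q) ↔ Q = 0 ↔ 0 = 1
Q ∧ R = 0 ∧ N = N
((Q ∧ Q) ↔ Q) → (Q ∧ R) = 1 → N = N  [any arg is the third value ⇒ result is the third value]
In Kleene's strong three-valued logic K3: Q ∧ Q = 0 ∧ 0 = 0
(Q ∧ Q) ↔ Q = 0 ↔ 0 = 1
Q ∧ R = 0 ∧ N = 0
((Q ∧ Q) ↔ Q) → (Q ∧ R) = 1 → 0 = 0
They differ because Bochvar's internal three-valued logic and Kleene's strong three-valued logic K3 treat N differently under the binary connectives.

N; 0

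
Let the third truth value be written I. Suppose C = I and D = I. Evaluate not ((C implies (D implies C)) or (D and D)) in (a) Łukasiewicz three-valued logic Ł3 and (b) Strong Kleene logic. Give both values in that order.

False; I

In Łukasiewicz three-valued logic Ł3: D implies C = I implies I = True  [min(1, 1−½+½)]
C implies (D implies C) = I implies True = True
D and D = I and I = I
(C implies (D implies C)) or (D and D) = True or I = True
not ((C implies (D implies C)) or (D and D)) = not True = False
In Strong Kleene logic: D implies C = I implies I = I  [not I or I]
C implies (D implies C) = I implies I = I
D and D = I and I = I
(C implies (D implies C)) or (D and D) = I or I = I
not ((C implies (D implies C)) or (D and D)) = not I = I
They differ because Łukasiewicz three-valued logic Ł3 and Strong Kleene logic treat I differently under implication.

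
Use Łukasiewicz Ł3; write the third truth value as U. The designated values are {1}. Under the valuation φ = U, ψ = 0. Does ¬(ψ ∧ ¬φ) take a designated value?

¬φ = ¬U = U
ψ ∧ ¬φ = 0 ∧ U = 0
¬(ψ ∧ ¬φ) = ¬0 = 1
1 ∈ {1}.

Yes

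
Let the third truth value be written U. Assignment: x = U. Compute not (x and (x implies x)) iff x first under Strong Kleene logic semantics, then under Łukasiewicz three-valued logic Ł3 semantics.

U; T

In Strong Kleene logic: x implies x = U implies U = U  [not U or U]
x and (x implies x) = U and U = U
not (x and (x implies x)) = not U = U
not (x and (x implies x)) iff x = U iff U = U
In Łukasiewicz three-valued logic Ł3: x implies x = U implies U = T
x and (x implies x) = U and T = U
not (x and (x implies x)) = not U = U
not (x and (x implies x)) iff x = U iff U = T
They differ because Strong Kleene logic and Łukasiewicz three-valued logic Ł3 treat U differently under implication.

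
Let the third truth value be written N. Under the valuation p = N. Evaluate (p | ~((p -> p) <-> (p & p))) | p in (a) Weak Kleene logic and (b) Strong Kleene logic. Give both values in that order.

In Weak Kleene logic: p -> p = N -> N = N  [any arg is the third value ⇒ result is the third value]
p & p = N & N = N
(p -> p) <-> (p & p) = N <-> N = N
~((p -> p) <-> (p & p)) = ~N = N
p | ~((p -> p) <-> (p & p)) = N | N = N
(p | ~((p -> p) <-> (p & p))) | p = N | N = N
In Strong Kleene logic: p -> p = N -> N = N
p & p = N & N = N
(p -> p) <-> (p & p) = N <-> N = N
~((p -> p) <-> (p & p)) = ~N = N
p | ~((p -> p) <-> (p & p)) = N | N = N
(p | ~((p -> p) <-> (p & p))) | p = N | N = N

N; N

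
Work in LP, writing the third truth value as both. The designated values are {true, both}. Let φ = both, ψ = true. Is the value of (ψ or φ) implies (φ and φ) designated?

ψ or φ = true or both = true
φ and φ = both and both = both
(ψ or φ) implies (φ and φ) = true implies both = both
both ∈ {true, both}.

Yes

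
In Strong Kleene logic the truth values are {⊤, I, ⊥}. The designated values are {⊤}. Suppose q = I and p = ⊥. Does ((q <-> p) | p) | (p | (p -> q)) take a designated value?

Yes

q <-> p = I <-> ⊥ = I
(q <-> p) | p = I | ⊥ = I
p -> q = ⊥ -> I = ⊤  [~⊥ | I]
p | (p -> q) = ⊥ | ⊤ = ⊤
((q <-> p) | p) | (p | (p -> q)) = I | ⊤ = ⊤
⊤ ∈ {⊤}.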